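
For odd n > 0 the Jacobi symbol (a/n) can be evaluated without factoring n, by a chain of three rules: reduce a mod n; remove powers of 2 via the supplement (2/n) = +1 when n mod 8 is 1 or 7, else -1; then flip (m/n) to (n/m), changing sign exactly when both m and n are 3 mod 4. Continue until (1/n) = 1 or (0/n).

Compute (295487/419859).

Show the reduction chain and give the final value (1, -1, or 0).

-1

flip (295487/419859) -> (419859/295487): both odd, 295487 mod 4 = 3, 419859 mod 4 = 3, so the flip contributes -1; sign now -1
(419859/295487): 419859 mod 295487 = 124372, so (419859/295487) = (124372/295487)
factor out 2^2: 124372 = 2^2·31093; with 295487 mod 8 = 7, (2/295487) = +1; sign now -1; continue with (31093/295487)
flip (31093/295487) -> (295487/31093): both odd, 31093 mod 4 = 1, 295487 mod 4 = 3, so the flip contributes +1; sign now -1
(295487/31093): 295487 mod 31093 = 15650, so (295487/31093) = (15650/31093)
factor out 2^1: 15650 = 2^1·7825; with 31093 mod 8 = 5, (2/31093) = -1; sign now +1; continue with (7825/31093)
flip (7825/31093) -> (31093/7825): both odd, 7825 mod 4 = 1, 31093 mod 4 = 1, so the flip contributes +1; sign now +1
(31093/7825): 31093 mod 7825 = 7618, so (31093/7825) = (7618/7825)
factor out 2^1: 7618 = 2^1·3809; with 7825 mod 8 = 1, (2/7825) = +1; sign now +1; continue with (3809/7825)
flip (3809/7825) -> (7825/3809): both odd, 3809 mod 4 = 1, 7825 mod 4 = 1, so the flip contributes +1; sign now +1
(7825/3809): 7825 mod 3809 = 207, so (7825/3809) = (207/3809)
flip (207/3809) -> (3809/207): both odd, 207 mod 4 = 3, 3809 mod 4 = 1, so the flip contributes +1; sign now +1
(3809/207): 3809 mod 207 = 83, so (3809/207) = (83/207)
flip (83/207) -> (207/83): both odd, 83 mod 4 = 3, 207 mod 4 = 3, so the flip contributes -1; sign now -1
(207/83): 207 mod 83 = 41, so (207/83) = (41/83)
flip (41/83) -> (83/41): both odd, 41 mod 4 = 1, 83 mod 4 = 3, so the flip contributes +1; sign now -1
(83/41): 83 mod 41 = 1, so (83/41) = (1/41)
reached (1/41) = 1, so the symbol is -1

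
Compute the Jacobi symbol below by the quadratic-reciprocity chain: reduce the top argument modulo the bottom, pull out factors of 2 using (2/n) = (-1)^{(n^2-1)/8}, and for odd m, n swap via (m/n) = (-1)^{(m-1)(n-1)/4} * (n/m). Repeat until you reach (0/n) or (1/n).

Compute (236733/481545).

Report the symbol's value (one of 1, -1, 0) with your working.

reciprocity: (236733/481545) = +1·(481545/236733) since 236733 mod 4 = 1, 481545 mod 4 = 1; sign now +1
(481545/236733) = (8079/236733)   [reduce mod 236733]
reciprocity: (8079/236733) = +1·(236733/8079) since 8079 mod 4 = 3, 236733 mod 4 = 1; sign now +1
(236733/8079) = (2442/8079)   [reduce mod 8079]
2442 = 2^1·1221; (2/8079) = +1 since 8079 mod 8 = 7, so (2442/8079) = (+1)^1·(1221/8079); sign now +1
reciprocity: (1221/8079) = +1·(8079/1221) since 1221 mod 4 = 1, 8079 mod 4 = 3; sign now +1
(8079/1221) = (753/1221)   [reduce mod 1221]
reciprocity: (753/1221) = +1·(1221/753) since 753 mod 4 = 1, 1221 mod 4 = 1; sign now +1
(1221/753) = (468/753)   [reduce mod 753]
468 = 2^2·117; (2/753) = +1 since 753 mod 8 = 1, so (468/753) = (+1)^2·(117/753); sign now +1
reciprocity: (117/753) = +1·(753/117) since 117 mod 4 = 1, 753 mod 4 = 1; sign now +1
(753/117) = (51/117)   [reduce mod 117]
reciprocity: (51/117) = +1·(117/51) since 51 mod 4 = 3, 117 mod 4 = 1; sign now +1
(117/51) = (15/51)   [reduce mod 51]
reciprocity: (15/51) = -1·(51/15) since 15 mod 4 = 3, 51 mod 4 = 3; sign now -1
(51/15) = (6/15)   [reduce mod 15]
6 = 2^1·3; (2/15) = +1 since 15 mod 8 = 7, so (6/15) = (+1)^1·(3/15); sign now -1
reciprocity: (3/15) = -1·(15/3) since 3 mod 4 = 3, 15 mod 4 = 3; sign now +1
(15/3) = (0/3)   [reduce mod 3]
(0/3) = 0   [gcd(a, n) > 1]; final value = 0

0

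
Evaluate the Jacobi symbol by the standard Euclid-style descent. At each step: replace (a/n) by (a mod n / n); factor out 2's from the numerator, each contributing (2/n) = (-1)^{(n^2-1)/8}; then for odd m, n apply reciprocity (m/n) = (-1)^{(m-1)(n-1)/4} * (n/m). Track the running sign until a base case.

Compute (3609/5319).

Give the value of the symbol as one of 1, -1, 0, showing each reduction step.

0

flip (3609/5319) -> (5319/3609): both odd, 3609 mod 4 = 1, 5319 mod 4 = 3, so the flip contributes +1; sign now +1
(5319/3609): 5319 mod 3609 = 1710, so (5319/3609) = (1710/3609)
factor out 2^1: 1710 = 2^1·855; with 3609 mod 8 = 1, (2/3609) = +1; sign now +1; continue with (855/3609)
flip (855/3609) -> (3609/855): both odd, 855 mod 4 = 3, 3609 mod 4 = 1, so the flip contributes +1; sign now +1
(3609/855): 3609 mod 855 = 189, so (3609/855) = (189/855)
flip (189/855) -> (855/189): both odd, 189 mod 4 = 1, 855 mod 4 = 3, so the flip contributes +1; sign now +1
(855/189): 855 mod 189 = 99, so (855/189) = (99/189)
flip (99/189) -> (189/99): both odd, 99 mod 4 = 3, 189 mod 4 = 1, so the flip contributes +1; sign now +1
(189/99): 189 mod 99 = 90, so (189/99) = (90/99)
factor out 2^1: 90 = 2^1·45; with 99 mod 8 = 3, (2/99) = -1; sign now -1; continue with (45/99)
flip (45/99) -> (99/45): both odd, 45 mod 4 = 1, 99 mod 4 = 3, so the flip contributes +1; sign now -1
(99/45): 99 mod 45 = 9, so (99/45) = (9/45)
flip (9/45) -> (45/9): both odd, 9 mod 4 = 1, 45 mod 4 = 1, so the flip contributes +1; sign now -1
(45/9): 45 mod 9 = 0, so (45/9) = (0/9)
reached (0/9); gcd(a, n) > 1, so (0/9) = 0 and the symbol is 0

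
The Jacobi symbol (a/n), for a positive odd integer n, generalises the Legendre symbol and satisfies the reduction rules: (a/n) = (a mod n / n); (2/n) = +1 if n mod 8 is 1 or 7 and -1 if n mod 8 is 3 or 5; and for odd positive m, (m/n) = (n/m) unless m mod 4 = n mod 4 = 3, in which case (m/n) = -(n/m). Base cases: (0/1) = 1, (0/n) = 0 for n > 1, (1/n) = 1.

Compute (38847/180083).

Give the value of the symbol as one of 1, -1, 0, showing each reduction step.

-1

flip (38847/180083) -> (180083/38847): both odd, 38847 mod 4 = 3, 180083 mod 4 = 3, so the flip contributes -1; sign now -1
(180083/38847): 180083 mod 38847 = 24695, so (180083/38847) = (24695/38847)
flip (24695/38847) -> (38847/24695): both odd, 24695 mod 4 = 3, 38847 mod 4 = 3, so the flip contributes -1; sign now +1
(38847/24695): 38847 mod 24695 = 14152, so (38847/24695) = (14152/24695)
factor out 2^3: 14152 = 2^3·1769; with 24695 mod 8 = 7, (2/24695) = +1; sign now +1; continue with (1769/24695)
flip (1769/24695) -> (24695/1769): both odd, 1769 mod 4 = 1, 24695 mod 4 = 3, so the flip contributes +1; sign now +1
(24695/1769): 24695 mod 1769 = 1698, so (24695/1769) = (1698/1769)
factor out 2^1: 1698 = 2^1·849; with 1769 mod 8 = 1, (2/1769) = +1; sign now +1; continue with (849/1769)
flip (849/1769) -> (1769/849): both odd, 849 mod 4 = 1, 1769 mod 4 = 1, so the flip contributes +1; sign now +1
(1769/849): 1769 mod 849 = 71, so (1769/849) = (71/849)
flip (71/849) -> (849/71): both odd, 71 mod 4 = 3, 849 mod 4 = 1, so the flip contributes +1; sign now +1
(849/71): 849 mod 71 = 68, so (849/71) = (68/71)
factor out 2^2: 68 = 2^2·17; with 71 mod 8 = 7, (2/71) = +1; sign now +1; continue with (17/71)
flip (17/71) -> (71/17): both odd, 17 mod 4 = 1, 71 mod 4 = 3, so the flip contributes +1; sign now +1
(71/17): 71 mod 17 = 3, so (71/17) = (3/17)
flip (3/17) -> (17/3): both odd, 3 mod 4 = 3, 17 mod 4 = 1, so the flip contributes +1; sign now +1
(17/3): 17 mod 3 = 2, so (17/3) = (2/3)
factor out 2^1: 2 = 2^1·1; with 3 mod 8 = 3, (2/3) = -1; sign now -1; continue with (1/3)
reached (1/3) = 1, so the symbol is -1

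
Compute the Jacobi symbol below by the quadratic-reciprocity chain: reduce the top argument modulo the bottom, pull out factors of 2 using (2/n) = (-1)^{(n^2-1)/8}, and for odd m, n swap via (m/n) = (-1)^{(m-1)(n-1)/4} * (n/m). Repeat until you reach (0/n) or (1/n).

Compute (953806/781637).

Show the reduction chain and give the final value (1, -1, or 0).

(953806/781637): 953806 mod 781637 = 172169, so (953806/781637) = (172169/781637)
flip (172169/781637) -> (781637/172169): both odd, 172169 mod 4 = 1, 781637 mod 4 = 1, so the flip contributes +1; sign now +1
(781637/172169): 781637 mod 172169 = 92961, so (781637/172169) = (92961/172169)
flip (92961/172169) -> (172169/92961): both odd, 92961 mod 4 = 1, 172169 mod 4 = 1, so the flip contributes +1; sign now +1
(172169/92961): 172169 mod 92961 = 79208, so (172169/92961) = (79208/92961)
factor out 2^3: 79208 = 2^3·9901; with 92961 mod 8 = 1, (2/92961) = +1; sign now +1; continue with (9901/92961)
flip (9901/92961) -> (92961/9901): both odd, 9901 mod 4 = 1, 92961 mod 4 = 1, so the flip contributes +1; sign now +1
(92961/9901): 92961 mod 9901 = 3852, so (92961/9901) = (3852/9901)
factor out 2^2: 3852 = 2^2·963; with 9901 mod 8 = 5, (2/9901) = -1; sign now +1; continue with (963/9901)
flip (963/9901) -> (9901/963): both odd, 963 mod 4 = 3, 9901 mod 4 = 1, so the flip contributes +1; sign now +1
(9901/963): 9901 mod 963 = 271, so (9901/963) = (271/963)
flip (271/963) -> (963/271): both odd, 271 mod 4 = 3, 963 mod 4 = 3, so the flip contributes -1; sign now -1
(963/271): 963 mod 271 = 150, so (963/271) = (150/271)
factor out 2^1: 150 = 2^1·75; with 271 mod 8 = 7, (2/271) = +1; sign now -1; continue with (75/271)
flip (75/271) -> (271/75): both odd, 75 mod 4 = 3, 271 mod 4 = 3, so the flip contributes -1; sign now +1
(271/75): 271 mod 75 = 46, so (271/75) = (46/75)
factor out 2^1: 46 = 2^1·23; with 75 mod 8 = 3, (2/75) = -1; sign now -1; continue with (23/75)
flip (23/75) -> (75/23): both odd, 23 mod 4 = 3, 75 mod 4 = 3, so the flip contributes -1; sign now +1
(75/23): 75 mod 23 = 6, so (75/23) = (6/23)
factor out 2^1: 6 = 2^1·3; with 23 mod 8 = 7, (2/23) = +1; sign now +1; continue with (3/23)
flip (3/23) -> (23/3): both odd, 3 mod 4 = 3, 23 mod 4 = 3, so the flip contributes -1; sign now -1
(23/3): 23 mod 3 = 2, so (23/3) = (2/3)
factor out 2^1: 2 = 2^1·1; with 3 mod 8 = 3, (2/3) = -1; sign now +1; continue with (1/3)
reached (1/3) = 1, so the symbol is +1

1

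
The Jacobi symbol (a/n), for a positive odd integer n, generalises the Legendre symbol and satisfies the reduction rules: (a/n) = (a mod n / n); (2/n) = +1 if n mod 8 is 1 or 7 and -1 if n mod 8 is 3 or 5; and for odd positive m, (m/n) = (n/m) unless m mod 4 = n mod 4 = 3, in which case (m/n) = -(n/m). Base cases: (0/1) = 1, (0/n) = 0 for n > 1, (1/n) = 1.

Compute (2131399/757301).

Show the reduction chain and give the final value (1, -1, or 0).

1

(2131399/757301) = (616797/757301)   [reduce mod 757301]
reciprocity: (616797/757301) = +1·(757301/616797) since 616797 mod 4 = 1, 757301 mod 4 = 1; sign now +1
(757301/616797) = (140504/616797)   [reduce mod 616797]
140504 = 2^3·17563; (2/616797) = -1 since 616797 mod 8 = 5, so (140504/616797) = (-1)^3·(17563/616797); sign now -1
reciprocity: (17563/616797) = +1·(616797/17563) since 17563 mod 4 = 3, 616797 mod 4 = 1; sign now -1
(616797/17563) = (2092/17563)   [reduce mod 17563]
2092 = 2^2·523; (2/17563) = -1 since 17563 mod 8 = 3, so (2092/17563) = (-1)^2·(523/17563); sign now -1
reciprocity: (523/17563) = -1·(17563/523) since 523 mod 4 = 3, 17563 mod 4 = 3; sign now +1
(17563/523) = (304/523)   [reduce mod 523]
304 = 2^4·19; (2/523) = -1 since 523 mod 8 = 3, so (304/523) = (-1)^4·(19/523); sign now +1
reciprocity: (19/523) = -1·(523/19) since 19 mod 4 = 3, 523 mod 4 = 3; sign now -1
(523/19) = (10/19)   [reduce mod 19]
10 = 2^1·5; (2/19) = -1 since 19 mod 8 = 3, so (10/19) = (-1)^1·(5/19); sign now +1
reciprocity: (5/19) = +1·(19/5) since 5 mod 4 = 1, 19 mod 4 = 3; sign now +1
(19/5) = (4/5)   [reduce mod 5]
4 = 2^2·1; (2/5) = -1 since 5 mod 8 = 5, so (4/5) = (-1)^2·(1/5); sign now +1
(1/5) = 1; final value = sign = +1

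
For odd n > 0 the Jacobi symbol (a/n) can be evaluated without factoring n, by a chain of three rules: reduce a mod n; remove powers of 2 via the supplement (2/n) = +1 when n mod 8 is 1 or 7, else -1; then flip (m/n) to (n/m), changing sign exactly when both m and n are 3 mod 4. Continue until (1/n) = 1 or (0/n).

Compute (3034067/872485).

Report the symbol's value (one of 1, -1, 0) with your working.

-1

(3034067/872485): 3034067 mod 872485 = 416612, so (3034067/872485) = (416612/872485)
factor out 2^2: 416612 = 2^2·104153; with 872485 mod 8 = 5, (2/872485) = -1; sign now +1; continue with (104153/872485)
flip (104153/872485) -> (872485/104153): both odd, 104153 mod 4 = 1, 872485 mod 4 = 1, so the flip contributes +1; sign now +1
(872485/104153): 872485 mod 104153 = 39261, so (872485/104153) = (39261/104153)
flip (39261/104153) -> (104153/39261): both odd, 39261 mod 4 = 1, 104153 mod 4 = 1, so the flip contributes +1; sign now +1
(104153/39261): 104153 mod 39261 = 25631, so (104153/39261) = (25631/39261)
flip (25631/39261) -> (39261/25631): both odd, 25631 mod 4 = 3, 39261 mod 4 = 1, so the flip contributes +1; sign now +1
(39261/25631): 39261 mod 25631 = 13630, so (39261/25631) = (13630/25631)
factor out 2^1: 13630 = 2^1·6815; with 25631 mod 8 = 7, (2/25631) = +1; sign now +1; continue with (6815/25631)
flip (6815/25631) -> (25631/6815): both odd, 6815 mod 4 = 3, 25631 mod 4 = 3, so the flip contributes -1; sign now -1
(25631/6815): 25631 mod 6815 = 5186, so (25631/6815) = (5186/6815)
factor out 2^1: 5186 = 2^1·2593; with 6815 mod 8 = 7, (2/6815) = +1; sign now -1; continue with (2593/6815)
flip (2593/6815) -> (6815/2593): both odd, 2593 mod 4 = 1, 6815 mod 4 = 3, so the flip contributes +1; sign now -1
(6815/2593): 6815 mod 2593 = 1629, so (6815/2593) = (1629/2593)
flip (1629/2593) -> (2593/1629): both odd, 1629 mod 4 = 1, 2593 mod 4 = 1, so the flip contributes +1; sign now -1
(2593/1629): 2593 mod 1629 = 964, so (2593/1629) = (964/1629)
factor out 2^2: 964 = 2^2·241; with 1629 mod 8 = 5, (2/1629) = -1; sign now -1; continue with (241/1629)
flip (241/1629) -> (1629/241): both odd, 241 mod 4 = 1, 1629 mod 4 = 1, so the flip contributes +1; sign now -1
(1629/241): 1629 mod 241 = 183, so (1629/241) = (183/241)
flip (183/241) -> (241/183): both odd, 183 mod 4 = 3, 241 mod 4 = 1, so the flip contributes +1; sign now -1
(241/183): 241 mod 183 = 58, so (241/183) = (58/183)
factor out 2^1: 58 = 2^1·29; with 183 mod 8 = 7, (2/183) = +1; sign now -1; continue with (29/183)
flip (29/183) -> (183/29): both odd, 29 mod 4 = 1, 183 mod 4 = 3, so the flip contributes +1; sign now -1
(183/29): 183 mod 29 = 9, so (183/29) = (9/29)
flip (9/29) -> (29/9): both odd, 9 mod 4 = 1, 29 mod 4 = 1, so the flip contributes +1; sign now -1
(29/9): 29 mod 9 = 2, so (29/9) = (2/9)
factor out 2^1: 2 = 2^1·1; with 9 mod 8 = 1, (2/9) = +1; sign now -1; continue with (1/9)
reached (1/9) = 1, so the symbol is -1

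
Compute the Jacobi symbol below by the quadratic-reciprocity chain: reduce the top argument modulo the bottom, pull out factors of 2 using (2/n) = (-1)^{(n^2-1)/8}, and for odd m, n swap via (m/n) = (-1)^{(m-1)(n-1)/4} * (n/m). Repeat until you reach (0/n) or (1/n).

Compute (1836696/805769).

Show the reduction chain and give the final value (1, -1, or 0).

(1836696/805769): 1836696 mod 805769 = 225158, so (1836696/805769) = (225158/805769)
factor out 2^1: 225158 = 2^1·112579; with 805769 mod 8 = 1, (2/805769) = +1; sign now +1; continue with (112579/805769)
flip (112579/805769) -> (805769/112579): both odd, 112579 mod 4 = 3, 805769 mod 4 = 1, so the flip contributes +1; sign now +1
(805769/112579): 805769 mod 112579 = 17716, so (805769/112579) = (17716/112579)
factor out 2^2: 17716 = 2^2·4429; with 112579 mod 8 = 3, (2/112579) = -1; sign now +1; continue with (4429/112579)
flip (4429/112579) -> (112579/4429): both odd, 4429 mod 4 = 1, 112579 mod 4 = 3, so the flip contributes +1; sign now +1
(112579/4429): 112579 mod 4429 = 1854, so (112579/4429) = (1854/4429)
factor out 2^1: 1854 = 2^1·927; with 4429 mod 8 = 5, (2/4429) = -1; sign now -1; continue with (927/4429)
flip (927/4429) -> (4429/927): both odd, 927 mod 4 = 3, 4429 mod 4 = 1, so the flip contributes +1; sign now -1
(4429/927): 4429 mod 927 = 721, so (4429/927) = (721/927)
flip (721/927) -> (927/721): both odd, 721 mod 4 = 1, 927 mod 4 = 3, so the flip contributes +1; sign now -1
(927/721): 927 mod 721 = 206, so (927/721) = (206/721)
factor out 2^1: 206 = 2^1·103; with 721 mod 8 = 1, (2/721) = +1; sign now -1; continue with (103/721)
flip (103/721) -> (721/103): both odd, 103 mod 4 = 3, 721 mod 4 = 1, so the flip contributes +1; sign now -1
(721/103): 721 mod 103 = 0, so (721/103) = (0/103)
reached (0/103); gcd(a, n) > 1, so (0/103) = 0 and the symbol is 0

0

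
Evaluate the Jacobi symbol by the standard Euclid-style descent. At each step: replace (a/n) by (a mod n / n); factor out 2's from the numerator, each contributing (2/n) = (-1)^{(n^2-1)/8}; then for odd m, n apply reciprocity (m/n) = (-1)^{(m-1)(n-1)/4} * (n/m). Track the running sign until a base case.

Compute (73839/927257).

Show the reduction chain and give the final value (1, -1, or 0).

flip (73839/927257) -> (927257/73839): both odd, 73839 mod 4 = 3, 927257 mod 4 = 1, so the flip contributes +1; sign now +1
(927257/73839): 927257 mod 73839 = 41189, so (927257/73839) = (41189/73839)
flip (41189/73839) -> (73839/41189): both odd, 41189 mod 4 = 1, 73839 mod 4 = 3, so the flip contributes +1; sign now +1
(73839/41189): 73839 mod 41189 = 32650, so (73839/41189) = (32650/41189)
factor out 2^1: 32650 = 2^1·16325; with 41189 mod 8 = 5, (2/41189) = -1; sign now -1; continue with (16325/41189)
flip (16325/41189) -> (41189/16325): both odd, 16325 mod 4 = 1, 41189 mod 4 = 1, so the flip contributes +1; sign now -1
(41189/16325): 41189 mod 16325 = 8539, so (41189/16325) = (8539/16325)
flip (8539/16325) -> (16325/8539): both odd, 8539 mod 4 = 3, 16325 mod 4 = 1, so the flip contributes +1; sign now -1
(16325/8539): 16325 mod 8539 = 7786, so (16325/8539) = (7786/8539)
factor out 2^1: 7786 = 2^1·3893; with 8539 mod 8 = 3, (2/8539) = -1; sign now +1; continue with (3893/8539)
flip (3893/8539) -> (8539/3893): both odd, 3893 mod 4 = 1, 8539 mod 4 = 3, so the flip contributes +1; sign now +1
(8539/3893): 8539 mod 3893 = 753, so (8539/3893) = (753/3893)
flip (753/3893) -> (3893/753): both odd, 753 mod 4 = 1, 3893 mod 4 = 1, so the flip contributes +1; sign now +1
(3893/753): 3893 mod 753 = 128, so (3893/753) = (128/753)
factor out 2^7: 128 = 2^7·1; with 753 mod 8 = 1, (2/753) = +1; sign now +1; continue with (1/753)
reached (1/753) = 1, so the symbol is +1

1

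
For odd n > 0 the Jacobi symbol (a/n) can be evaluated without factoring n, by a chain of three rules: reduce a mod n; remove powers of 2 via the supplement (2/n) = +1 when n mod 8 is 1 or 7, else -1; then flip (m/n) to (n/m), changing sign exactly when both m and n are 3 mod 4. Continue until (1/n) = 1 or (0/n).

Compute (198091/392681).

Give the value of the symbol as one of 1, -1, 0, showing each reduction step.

flip (198091/392681) -> (392681/198091): both odd, 198091 mod 4 = 3, 392681 mod 4 = 1, so the flip contributes +1; sign now +1
(392681/198091): 392681 mod 198091 = 194590, so (392681/198091) = (194590/198091)
factor out 2^1: 194590 = 2^1·97295; with 198091 mod 8 = 3, (2/198091) = -1; sign now -1; continue with (97295/198091)
flip (97295/198091) -> (198091/97295): both odd, 97295 mod 4 = 3, 198091 mod 4 = 3, so the flip contributes -1; sign now +1
(198091/97295): 198091 mod 97295 = 3501, so (198091/97295) = (3501/97295)
flip (3501/97295) -> (97295/3501): both odd, 3501 mod 4 = 1, 97295 mod 4 = 3, so the flip contributes +1; sign now +1
(97295/3501): 97295 mod 3501 = 2768, so (97295/3501) = (2768/3501)
factor out 2^4: 2768 = 2^4·173; with 3501 mod 8 = 5, (2/3501) = -1; sign now +1; continue with (173/3501)
flip (173/3501) -> (3501/173): both odd, 173 mod 4 = 1, 3501 mod 4 = 1, so the flip contributes +1; sign now +1
(3501/173): 3501 mod 173 = 41, so (3501/173) = (41/173)
flip (41/173) -> (173/41): both odd, 41 mod 4 = 1, 173 mod 4 = 1, so the flip contributes +1; sign now +1
(173/41): 173 mod 41 = 9, so (173/41) = (9/41)
flip (9/41) -> (41/9): both odd, 9 mod 4 = 1, 41 mod 4 = 1, so the flip contributes +1; sign now +1
(41/9): 41 mod 9 = 5, so (41/9) = (5/9)
flip (5/9) -> (9/5): both odd, 5 mod 4 = 1, 9 mod 4 = 1, so the flip contributes +1; sign now +1
(9/5): 9 mod 5 = 4, so (9/5) = (4/5)
factor out 2^2: 4 = 2^2·1; with 5 mod 8 = 5, (2/5) = -1; sign now +1; continue with (1/5)
reached (1/5) = 1, so the symbol is +1

1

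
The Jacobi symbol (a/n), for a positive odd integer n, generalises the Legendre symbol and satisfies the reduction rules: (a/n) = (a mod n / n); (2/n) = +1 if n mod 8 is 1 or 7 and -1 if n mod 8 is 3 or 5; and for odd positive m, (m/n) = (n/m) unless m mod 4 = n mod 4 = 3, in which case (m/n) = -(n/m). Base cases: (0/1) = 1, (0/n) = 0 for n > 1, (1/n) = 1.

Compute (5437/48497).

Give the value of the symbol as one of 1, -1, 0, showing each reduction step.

-1

flip (5437/48497) -> (48497/5437): both odd, 5437 mod 4 = 1, 48497 mod 4 = 1, so the flip contributes +1; sign now +1
(48497/5437): 48497 mod 5437 = 5001, so (48497/5437) = (5001/5437)
flip (5001/5437) -> (5437/5001): both odd, 5001 mod 4 = 1, 5437 mod 4 = 1, so the flip contributes +1; sign now +1
(5437/5001): 5437 mod 5001 = 436, so (5437/5001) = (436/5001)
factor out 2^2: 436 = 2^2·109; with 5001 mod 8 = 1, (2/5001) = +1; sign now +1; continue with (109/5001)
flip (109/5001) -> (5001/109): both odd, 109 mod 4 = 1, 5001 mod 4 = 1, so the flip contributes +1; sign now +1
(5001/109): 5001 mod 109 = 96, so (5001/109) = (96/109)
factor out 2^5: 96 = 2^5·3; with 109 mod 8 = 5, (2/109) = -1; sign now -1; continue with (3/109)
flip (3/109) -> (109/3): both odd, 3 mod 4 = 3, 109 mod 4 = 1, so the flip contributes +1; sign now -1
(109/3): 109 mod 3 = 1, so (109/3) = (1/3)
reached (1/3) = 1, so the symbol is -1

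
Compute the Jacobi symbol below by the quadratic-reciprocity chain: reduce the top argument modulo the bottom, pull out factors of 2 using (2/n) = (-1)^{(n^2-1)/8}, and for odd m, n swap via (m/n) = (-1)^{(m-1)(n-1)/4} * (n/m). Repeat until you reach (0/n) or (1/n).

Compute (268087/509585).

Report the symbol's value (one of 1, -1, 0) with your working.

-1

reciprocity: (268087/509585) = +1·(509585/268087) since 268087 mod 4 = 3, 509585 mod 4 = 1; sign now +1
(509585/268087) = (241498/268087)   [reduce mod 268087]
241498 = 2^1·120749; (2/268087) = +1 since 268087 mod 8 = 7, so (241498/268087) = (+1)^1·(120749/268087); sign now +1
reciprocity: (120749/268087) = +1·(268087/120749) since 120749 mod 4 = 1, 268087 mod 4 = 3; sign now +1
(268087/120749) = (26589/120749)   [reduce mod 120749]
reciprocity: (26589/120749) = +1·(120749/26589) since 26589 mod 4 = 1, 120749 mod 4 = 1; sign now +1
(120749/26589) = (14393/26589)   [reduce mod 26589]
reciprocity: (14393/26589) = +1·(26589/14393) since 14393 mod 4 = 1, 26589 mod 4 = 1; sign now +1
(26589/14393) = (12196/14393)   [reduce mod 14393]
12196 = 2^2·3049; (2/14393) = +1 since 14393 mod 8 = 1, so (12196/14393) = (+1)^2·(3049/14393); sign now +1
reciprocity: (3049/14393) = +1·(14393/3049) since 3049 mod 4 = 1, 14393 mod 4 = 1; sign now +1
(14393/3049) = (2197/3049)   [reduce mod 3049]
reciprocity: (2197/3049) = +1·(3049/2197) since 2197 mod 4 = 1, 3049 mod 4 = 1; sign now +1
(3049/2197) = (852/2197)   [reduce mod 2197]
852 = 2^2·213; (2/2197) = -1 since 2197 mod 8 = 5, so (852/2197) = (-1)^2·(213/2197); sign now +1
reciprocity: (213/2197) = +1·(2197/213) since 213 mod 4 = 1, 2197 mod 4 = 1; sign now +1
(2197/213) = (67/213)   [reduce mod 213]
reciprocity: (67/213) = +1·(213/67) since 67 mod 4 = 3, 213 mod 4 = 1; sign now +1
(213/67) = (12/67)   [reduce mod 67]
12 = 2^2·3; (2/67) = -1 since 67 mod 8 = 3, so (12/67) = (-1)^2·(3/67); sign now +1
reciprocity: (3/67) = -1·(67/3) since 3 mod 4 = 3, 67 mod 4 = 3; sign now -1
(67/3) = (1/3)   [reduce mod 3]
(1/3) = 1; final value = sign = -1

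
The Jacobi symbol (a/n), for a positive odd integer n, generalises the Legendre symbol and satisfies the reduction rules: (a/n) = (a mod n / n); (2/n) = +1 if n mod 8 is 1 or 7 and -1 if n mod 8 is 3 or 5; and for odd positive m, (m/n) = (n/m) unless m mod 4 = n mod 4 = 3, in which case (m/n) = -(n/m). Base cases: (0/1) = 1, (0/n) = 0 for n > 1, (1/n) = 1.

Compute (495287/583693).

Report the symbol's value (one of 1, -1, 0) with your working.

1

flip (495287/583693) -> (583693/495287): both odd, 495287 mod 4 = 3, 583693 mod 4 = 1, so the flip contributes +1; sign now +1
(583693/495287): 583693 mod 495287 = 88406, so (583693/495287) = (88406/495287)
factor out 2^1: 88406 = 2^1·44203; with 495287 mod 8 = 7, (2/495287) = +1; sign now +1; continue with (44203/495287)
flip (44203/495287) -> (495287/44203): both odd, 44203 mod 4 = 3, 495287 mod 4 = 3, so the flip contributes -1; sign now -1
(495287/44203): 495287 mod 44203 = 9054, so (495287/44203) = (9054/44203)
factor out 2^1: 9054 = 2^1·4527; with 44203 mod 8 = 3, (2/44203) = -1; sign now +1; continue with (4527/44203)
flip (4527/44203) -> (44203/4527): both odd, 4527 mod 4 = 3, 44203 mod 4 = 3, so the flip contributes -1; sign now -1
(44203/4527): 44203 mod 4527 = 3460, so (44203/4527) = (3460/4527)
factor out 2^2: 3460 = 2^2·865; with 4527 mod 8 = 7, (2/4527) = +1; sign now -1; continue with (865/4527)
flip (865/4527) -> (4527/865): both odd, 865 mod 4 = 1, 4527 mod 4 = 3, so the flip contributes +1; sign now -1
(4527/865): 4527 mod 865 = 202, so (4527/865) = (202/865)
factor out 2^1: 202 = 2^1·101; with 865 mod 8 = 1, (2/865) = +1; sign now -1; continue with (101/865)
flip (101/865) -> (865/101): both odd, 101 mod 4 = 1, 865 mod 4 = 1, so the flip contributes +1; sign now -1
(865/101): 865 mod 101 = 57, so (865/101) = (57/101)
flip (57/101) -> (101/57): both odd, 57 mod 4 = 1, 101 mod 4 = 1, so the flip contributes +1; sign now -1
(101/57): 101 mod 57 = 44, so (101/57) = (44/57)
factor out 2^2: 44 = 2^2·11; with 57 mod 8 = 1, (2/57) = +1; sign now -1; continue with (11/57)
flip (11/57) -> (57/11): both odd, 11 mod 4 = 3, 57 mod 4 = 1, so the flip contributes +1; sign now -1
(57/11): 57 mod 11 = 2, so (57/11) = (2/11)
factor out 2^1: 2 = 2^1·1; with 11 mod 8 = 3, (2/11) = -1; sign now +1; continue with (1/11)
reached (1/11) = 1, so the symbol is +1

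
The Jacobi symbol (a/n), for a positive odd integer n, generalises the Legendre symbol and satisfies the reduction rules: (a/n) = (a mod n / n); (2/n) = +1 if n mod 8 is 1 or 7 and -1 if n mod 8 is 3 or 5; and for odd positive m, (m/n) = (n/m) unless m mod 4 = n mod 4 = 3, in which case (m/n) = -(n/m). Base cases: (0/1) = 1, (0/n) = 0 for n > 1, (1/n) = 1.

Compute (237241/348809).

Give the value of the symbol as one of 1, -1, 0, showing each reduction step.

-1

reciprocity: (237241/348809) = +1·(348809/237241) since 237241 mod 4 = 1, 348809 mod 4 = 1; sign now +1
(348809/237241) = (111568/237241)   [reduce mod 237241]
111568 = 2^4·6973; (2/237241) = +1 since 237241 mod 8 = 1, so (111568/237241) = (+1)^4·(6973/237241); sign now +1
reciprocity: (6973/237241) = +1·(237241/6973) since 6973 mod 4 = 1, 237241 mod 4 = 1; sign now +1
(237241/6973) = (159/6973)   [reduce mod 6973]
reciprocity: (159/6973) = +1·(6973/159) since 159 mod 4 = 3, 6973 mod 4 = 1; sign now +1
(6973/159) = (136/159)   [reduce mod 159]
136 = 2^3·17; (2/159) = +1 since 159 mod 8 = 7, so (136/159) = (+1)^3·(17/159); sign now +1
reciprocity: (17/159) = +1·(159/17) since 17 mod 4 = 1, 159 mod 4 = 3; sign now +1
(159/17) = (6/17)   [reduce mod 17]
6 = 2^1·3; (2/17) = +1 since 17 mod 8 = 1, so (6/17) = (+1)^1·(3/17); sign now +1
reciprocity: (3/17) = +1·(17/3) since 3 mod 4 = 3, 17 mod 4 = 1; sign now +1
(17/3) = (2/3)   [reduce mod 3]
2 = 2^1·1; (2/3) = -1 since 3 mod 8 = 3, so (2/3) = (-1)^1·(1/3); sign now -1
(1/3) = 1; final value = sign = -1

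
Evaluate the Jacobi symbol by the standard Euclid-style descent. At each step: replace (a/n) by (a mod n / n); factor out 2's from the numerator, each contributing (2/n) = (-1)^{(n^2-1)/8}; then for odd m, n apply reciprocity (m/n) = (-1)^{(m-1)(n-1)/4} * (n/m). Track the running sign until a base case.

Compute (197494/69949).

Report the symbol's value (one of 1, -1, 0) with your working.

0

(197494/69949) = (57596/69949)   [reduce mod 69949]
57596 = 2^2·14399; (2/69949) = -1 since 69949 mod 8 = 5, so (57596/69949) = (-1)^2·(14399/69949); sign now +1
reciprocity: (14399/69949) = +1·(69949/14399) since 14399 mod 4 = 3, 69949 mod 4 = 1; sign now +1
(69949/14399) = (12353/14399)   [reduce mod 14399]
reciprocity: (12353/14399) = +1·(14399/12353) since 12353 mod 4 = 1, 14399 mod 4 = 3; sign now +1
(14399/12353) = (2046/12353)   [reduce mod 12353]
2046 = 2^1·1023; (2/12353) = +1 since 12353 mod 8 = 1, so (2046/12353) = (+1)^1·(1023/12353); sign now +1
reciprocity: (1023/12353) = +1·(12353/1023) since 1023 mod 4 = 3, 12353 mod 4 = 1; sign now +1
(12353/1023) = (77/1023)   [reduce mod 1023]
reciprocity: (77/1023) = +1·(1023/77) since 77 mod 4 = 1, 1023 mod 4 = 3; sign now +1
(1023/77) = (22/77)   [reduce mod 77]
22 = 2^1·11; (2/77) = -1 since 77 mod 8 = 5, so (22/77) = (-1)^1·(11/77); sign now -1
reciprocity: (11/77) = +1·(77/11) since 11 mod 4 = 3, 77 mod 4 = 1; sign now -1
(77/11) = (0/11)   [reduce mod 11]
(0/11) = 0   [gcd(a, n) > 1]; final value = 0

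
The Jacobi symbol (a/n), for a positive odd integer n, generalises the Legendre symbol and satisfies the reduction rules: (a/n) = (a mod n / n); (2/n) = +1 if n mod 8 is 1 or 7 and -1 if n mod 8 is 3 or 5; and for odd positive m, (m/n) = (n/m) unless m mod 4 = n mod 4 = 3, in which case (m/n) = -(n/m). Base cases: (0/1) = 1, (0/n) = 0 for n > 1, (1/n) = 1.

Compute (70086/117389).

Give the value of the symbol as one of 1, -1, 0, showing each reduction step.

-1

factor out 2^1: 70086 = 2^1·35043; with 117389 mod 8 = 5, (2/117389) = -1; sign now -1; continue with (35043/117389)
flip (35043/117389) -> (117389/35043): both odd, 35043 mod 4 = 3, 117389 mod 4 = 1, so the flip contributes +1; sign now -1
(117389/35043): 117389 mod 35043 = 12260, so (117389/35043) = (12260/35043)
factor out 2^2: 12260 = 2^2·3065; with 35043 mod 8 = 3, (2/35043) = -1; sign now -1; continue with (3065/35043)
flip (3065/35043) -> (35043/3065): both odd, 3065 mod 4 = 1, 35043 mod 4 = 3, so the flip contributes +1; sign now -1
(35043/3065): 35043 mod 3065 = 1328, so (35043/3065) = (1328/3065)
factor out 2^4: 1328 = 2^4·83; with 3065 mod 8 = 1, (2/3065) = +1; sign now -1; continue with (83/3065)
flip (83/3065) -> (3065/83): both odd, 83 mod 4 = 3, 3065 mod 4 = 1, so the flip contributes +1; sign now -1
(3065/83): 3065 mod 83 = 77, so (3065/83) = (77/83)
flip (77/83) -> (83/77): both odd, 77 mod 4 = 1, 83 mod 4 = 3, so the flip contributes +1; sign now -1
(83/77): 83 mod 77 = 6, so (83/77) = (6/77)
factor out 2^1: 6 = 2^1·3; with 77 mod 8 = 5, (2/77) = -1; sign now +1; continue with (3/77)
flip (3/77) -> (77/3): both odd, 3 mod 4 = 3, 77 mod 4 = 1, so the flip contributes +1; sign now +1
(77/3): 77 mod 3 = 2, so (77/3) = (2/3)
factor out 2^1: 2 = 2^1·1; with 3 mod 8 = 3, (2/3) = -1; sign now -1; continue with (1/3)
reached (1/3) = 1, so the symbol is -1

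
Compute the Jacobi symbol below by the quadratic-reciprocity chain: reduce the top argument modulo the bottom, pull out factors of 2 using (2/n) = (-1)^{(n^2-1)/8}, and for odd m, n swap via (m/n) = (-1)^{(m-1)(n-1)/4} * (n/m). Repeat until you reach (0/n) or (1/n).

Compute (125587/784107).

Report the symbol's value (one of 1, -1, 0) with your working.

-1

flip (125587/784107) -> (784107/125587): both odd, 125587 mod 4 = 3, 784107 mod 4 = 3, so the flip contributes -1; sign now -1
(784107/125587): 784107 mod 125587 = 30585, so (784107/125587) = (30585/125587)
flip (30585/125587) -> (125587/30585): both odd, 30585 mod 4 = 1, 125587 mod 4 = 3, so the flip contributes +1; sign now -1
(125587/30585): 125587 mod 30585 = 3247, so (125587/30585) = (3247/30585)
flip (3247/30585) -> (30585/3247): both odd, 3247 mod 4 = 3, 30585 mod 4 = 1, so the flip contributes +1; sign now -1
(30585/3247): 30585 mod 3247 = 1362, so (30585/3247) = (1362/3247)
factor out 2^1: 1362 = 2^1·681; with 3247 mod 8 = 7, (2/3247) = +1; sign now -1; continue with (681/3247)
flip (681/3247) -> (3247/681): both odd, 681 mod 4 = 1, 3247 mod 4 = 3, so the flip contributes +1; sign now -1
(3247/681): 3247 mod 681 = 523, so (3247/681) = (523/681)
flip (523/681) -> (681/523): both odd, 523 mod 4 = 3, 681 mod 4 = 1, so the flip contributes +1; sign now -1
(681/523): 681 mod 523 = 158, so (681/523) = (158/523)
factor out 2^1: 158 = 2^1·79; with 523 mod 8 = 3, (2/523) = -1; sign now +1; continue with (79/523)
flip (79/523) -> (523/79): both odd, 79 mod 4 = 3, 523 mod 4 = 3, so the flip contributes -1; sign now -1
(523/79): 523 mod 79 = 49, so (523/79) = (49/79)
flip (49/79) -> (79/49): both odd, 49 mod 4 = 1, 79 mod 4 = 3, so the flip contributes +1; sign now -1
(79/49): 79 mod 49 = 30, so (79/49) = (30/49)
factor out 2^1: 30 = 2^1·15; with 49 mod 8 = 1, (2/49) = +1; sign now -1; continue with (15/49)
flip (15/49) -> (49/15): both odd, 15 mod 4 = 3, 49 mod 4 = 1, so the flip contributes +1; sign now -1
(49/15): 49 mod 15 = 4, so (49/15) = (4/15)
factor out 2^2: 4 = 2^2·1; with 15 mod 8 = 7, (2/15) = +1; sign now -1; continue with (1/15)
reached (1/15) = 1, so the symbol is -1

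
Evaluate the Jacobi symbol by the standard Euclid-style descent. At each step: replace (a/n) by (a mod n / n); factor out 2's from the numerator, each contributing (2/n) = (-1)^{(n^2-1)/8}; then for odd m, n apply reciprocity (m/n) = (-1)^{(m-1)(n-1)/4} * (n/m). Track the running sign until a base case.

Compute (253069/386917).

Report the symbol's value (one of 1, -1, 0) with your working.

flip (253069/386917) -> (386917/253069): both odd, 253069 mod 4 = 1, 386917 mod 4 = 1, so the flip contributes +1; sign now +1
(386917/253069): 386917 mod 253069 = 133848, so (386917/253069) = (133848/253069)
factor out 2^3: 133848 = 2^3·16731; with 253069 mod 8 = 5, (2/253069) = -1; sign now -1; continue with (16731/253069)
flip (16731/253069) -> (253069/16731): both odd, 16731 mod 4 = 3, 253069 mod 4 = 1, so the flip contributes +1; sign now -1
(253069/16731): 253069 mod 16731 = 2104, so (253069/16731) = (2104/16731)
factor out 2^3: 2104 = 2^3·263; with 16731 mod 8 = 3, (2/16731) = -1; sign now +1; continue with (263/16731)
flip (263/16731) -> (16731/263): both odd, 263 mod 4 = 3, 16731 mod 4 = 3, so the flip contributes -1; sign now -1
(16731/263): 16731 mod 263 = 162, so (16731/263) = (162/263)
factor out 2^1: 162 = 2^1·81; with 263 mod 8 = 7, (2/263) = +1; sign now -1; continue with (81/263)
flip (81/263) -> (263/81): both odd, 81 mod 4 = 1, 263 mod 4 = 3, so the flip contributes +1; sign now -1
(263/81): 263 mod 81 = 20, so (263/81) = (20/81)
factor out 2^2: 20 = 2^2·5; with 81 mod 8 = 1, (2/81) = +1; sign now -1; continue with (5/81)
flip (5/81) -> (81/5): both odd, 5 mod 4 = 1, 81 mod 4 = 1, so the flip contributes +1; sign now -1
(81/5): 81 mod 5 = 1, so (81/5) = (1/5)
reached (1/5) = 1, so the symbol is -1

-1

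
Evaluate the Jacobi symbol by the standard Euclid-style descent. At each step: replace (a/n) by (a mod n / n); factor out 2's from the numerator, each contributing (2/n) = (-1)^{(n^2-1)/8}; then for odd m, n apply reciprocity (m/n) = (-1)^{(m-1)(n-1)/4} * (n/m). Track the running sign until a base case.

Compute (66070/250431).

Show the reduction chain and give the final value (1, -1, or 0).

66070 = 2^1·33035; (2/250431) = +1 since 250431 mod 8 = 7, so (66070/250431) = (+1)^1·(33035/250431); sign now +1
reciprocity: (33035/250431) = -1·(250431/33035) since 33035 mod 4 = 3, 250431 mod 4 = 3; sign now -1
(250431/33035) = (19186/33035)   [reduce mod 33035]
19186 = 2^1·9593; (2/33035) = -1 since 33035 mod 8 = 3, so (19186/33035) = (-1)^1·(9593/33035); sign now +1
reciprocity: (9593/33035) = +1·(33035/9593) since 9593 mod 4 = 1, 33035 mod 4 = 3; sign now +1
(33035/9593) = (4256/9593)   [reduce mod 9593]
4256 = 2^5·133; (2/9593) = +1 since 9593 mod 8 = 1, so (4256/9593) = (+1)^5·(133/9593); sign now +1
reciprocity: (133/9593) = +1·(9593/133) since 133 mod 4 = 1, 9593 mod 4 = 1; sign now +1
(9593/133) = (17/133)   [reduce mod 133]
reciprocity: (17/133) = +1·(133/17) since 17 mod 4 = 1, 133 mod 4 = 1; sign now +1
(133/17) = (14/17)   [reduce mod 17]
14 = 2^1·7; (2/17) = +1 since 17 mod 8 = 1, so (14/17) = (+1)^1·(7/17); sign now +1
reciprocity: (7/17) = +1·(17/7) since 7 mod 4 = 3, 17 mod 4 = 1; sign now +1
(17/7) = (3/7)   [reduce mod 7]
reciprocity: (3/7) = -1·(7/3) since 3 mod 4 = 3, 7 mod 4 = 3; sign now -1
(7/3) = (1/3)   [reduce mod 3]
(1/3) = 1; final value = sign = -1

-1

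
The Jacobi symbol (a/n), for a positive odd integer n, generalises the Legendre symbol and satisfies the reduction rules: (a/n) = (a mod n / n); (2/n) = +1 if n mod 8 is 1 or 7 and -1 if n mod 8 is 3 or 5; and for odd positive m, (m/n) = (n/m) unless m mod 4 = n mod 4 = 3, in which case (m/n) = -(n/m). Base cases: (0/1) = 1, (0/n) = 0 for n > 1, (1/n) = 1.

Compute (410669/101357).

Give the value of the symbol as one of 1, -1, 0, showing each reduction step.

-1

(410669/101357): 410669 mod 101357 = 5241, so (410669/101357) = (5241/101357)
flip (5241/101357) -> (101357/5241): both odd, 5241 mod 4 = 1, 101357 mod 4 = 1, so the flip contributes +1; sign now +1
(101357/5241): 101357 mod 5241 = 1778, so (101357/5241) = (1778/5241)
factor out 2^1: 1778 = 2^1·889; with 5241 mod 8 = 1, (2/5241) = +1; sign now +1; continue with (889/5241)
flip (889/5241) -> (5241/889): both odd, 889 mod 4 = 1, 5241 mod 4 = 1, so the flip contributes +1; sign now +1
(5241/889): 5241 mod 889 = 796, so (5241/889) = (796/889)
factor out 2^2: 796 = 2^2·199; with 889 mod 8 = 1, (2/889) = +1; sign now +1; continue with (199/889)
flip (199/889) -> (889/199): both odd, 199 mod 4 = 3, 889 mod 4 = 1, so the flip contributes +1; sign now +1
(889/199): 889 mod 199 = 93, so (889/199) = (93/199)
flip (93/199) -> (199/93): both odd, 93 mod 4 = 1, 199 mod 4 = 3, so the flip contributes +1; sign now +1
(199/93): 199 mod 93 = 13, so (199/93) = (13/93)
flip (13/93) -> (93/13): both odd, 13 mod 4 = 1, 93 mod 4 = 1, so the flip contributes +1; sign now +1
(93/13): 93 mod 13 = 2, so (93/13) = (2/13)
factor out 2^1: 2 = 2^1·1; with 13 mod 8 = 5, (2/13) = -1; sign now -1; continue with (1/13)
reached (1/13) = 1, so the symbol is -1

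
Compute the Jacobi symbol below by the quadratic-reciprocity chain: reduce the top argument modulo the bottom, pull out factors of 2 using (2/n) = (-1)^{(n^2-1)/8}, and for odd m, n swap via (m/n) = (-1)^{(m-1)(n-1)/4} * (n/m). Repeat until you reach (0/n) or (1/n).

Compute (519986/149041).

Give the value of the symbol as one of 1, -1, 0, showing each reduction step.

(519986/149041) = (72863/149041)   [reduce mod 149041]
reciprocity: (72863/149041) = +1·(149041/72863) since 72863 mod 4 = 3, 149041 mod 4 = 1; sign now +1
(149041/72863) = (3315/72863)   [reduce mod 72863]
reciprocity: (3315/72863) = -1·(72863/3315) since 3315 mod 4 = 3, 72863 mod 4 = 3; sign now -1
(72863/3315) = (3248/3315)   [reduce mod 3315]
3248 = 2^4·203; (2/3315) = -1 since 3315 mod 8 = 3, so (3248/3315) = (-1)^4·(203/3315); sign now -1
reciprocity: (203/3315) = -1·(3315/203) since 203 mod 4 = 3, 3315 mod 4 = 3; sign now +1
(3315/203) = (67/203)   [reduce mod 203]
reciprocity: (67/203) = -1·(203/67) since 67 mod 4 = 3, 203 mod 4 = 3; sign now -1
(203/67) = (2/67)   [reduce mod 67]
2 = 2^1·1; (2/67) = -1 since 67 mod 8 = 3, so (2/67) = (-1)^1·(1/67); sign now +1
(1/67) = 1; final value = sign = +1

1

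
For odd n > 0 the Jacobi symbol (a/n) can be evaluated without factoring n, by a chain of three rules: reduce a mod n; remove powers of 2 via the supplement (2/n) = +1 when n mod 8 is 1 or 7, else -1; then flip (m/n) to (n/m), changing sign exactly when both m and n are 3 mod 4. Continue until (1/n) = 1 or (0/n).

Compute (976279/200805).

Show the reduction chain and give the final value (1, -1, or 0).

1

(976279/200805): 976279 mod 200805 = 173059, so (976279/200805) = (173059/200805)
flip (173059/200805) -> (200805/173059): both odd, 173059 mod 4 = 3, 200805 mod 4 = 1, so the flip contributes +1; sign now +1
(200805/173059): 200805 mod 173059 = 27746, so (200805/173059) = (27746/173059)
factor out 2^1: 27746 = 2^1·13873; with 173059 mod 8 = 3, (2/173059) = -1; sign now -1; continue with (13873/173059)
flip (13873/173059) -> (173059/13873): both odd, 13873 mod 4 = 1, 173059 mod 4 = 3, so the flip contributes +1; sign now -1
(173059/13873): 173059 mod 13873 = 6583, so (173059/13873) = (6583/13873)
flip (6583/13873) -> (13873/6583): both odd, 6583 mod 4 = 3, 13873 mod 4 = 1, so the flip contributes +1; sign now -1
(13873/6583): 13873 mod 6583 = 707, so (13873/6583) = (707/6583)
flip (707/6583) -> (6583/707): both odd, 707 mod 4 = 3, 6583 mod 4 = 3, so the flip contributes -1; sign now +1
(6583/707): 6583 mod 707 = 220, so (6583/707) = (220/707)
factor out 2^2: 220 = 2^2·55; with 707 mod 8 = 3, (2/707) = -1; sign now +1; continue with (55/707)
flip (55/707) -> (707/55): both odd, 55 mod 4 = 3, 707 mod 4 = 3, so the flip contributes -1; sign now -1
(707/55): 707 mod 55 = 47, so (707/55) = (47/55)
flip (47/55) -> (55/47): both odd, 47 mod 4 = 3, 55 mod 4 = 3, so the flip contributes -1; sign now +1
(55/47): 55 mod 47 = 8, so (55/47) = (8/47)
factor out 2^3: 8 = 2^3·1; with 47 mod 8 = 7, (2/47) = +1; sign now +1; continue with (1/47)
reached (1/47) = 1, so the symbol is +1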